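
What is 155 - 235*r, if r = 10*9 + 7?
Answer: -22640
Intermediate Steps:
r = 97 (r = 90 + 7 = 97)
155 - 235*r = 155 - 235*97 = 155 - 22795 = -22640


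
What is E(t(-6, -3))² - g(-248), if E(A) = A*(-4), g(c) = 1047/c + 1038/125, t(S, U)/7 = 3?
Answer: 218609451/31000 ≈ 7051.9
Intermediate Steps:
t(S, U) = 21 (t(S, U) = 7*3 = 21)
g(c) = 1038/125 + 1047/c (g(c) = 1047/c + 1038*(1/125) = 1047/c + 1038/125 = 1038/125 + 1047/c)
E(A) = -4*A
E(t(-6, -3))² - g(-248) = (-4*21)² - (1038/125 + 1047/(-248)) = (-84)² - (1038/125 + 1047*(-1/248)) = 7056 - (1038/125 - 1047/248) = 7056 - 1*126549/31000 = 7056 - 126549/31000 = 218609451/31000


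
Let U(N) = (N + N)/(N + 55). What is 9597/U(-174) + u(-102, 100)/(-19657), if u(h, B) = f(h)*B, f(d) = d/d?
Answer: 7483034817/2280212 ≈ 3281.7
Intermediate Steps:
f(d) = 1
u(h, B) = B (u(h, B) = 1*B = B)
U(N) = 2*N/(55 + N) (U(N) = (2*N)/(55 + N) = 2*N/(55 + N))
9597/U(-174) + u(-102, 100)/(-19657) = 9597/((2*(-174)/(55 - 174))) + 100/(-19657) = 9597/((2*(-174)/(-119))) + 100*(-1/19657) = 9597/((2*(-174)*(-1/119))) - 100/19657 = 9597/(348/119) - 100/19657 = 9597*(119/348) - 100/19657 = 380681/116 - 100/19657 = 7483034817/2280212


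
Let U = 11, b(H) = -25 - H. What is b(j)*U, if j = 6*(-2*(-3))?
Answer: -671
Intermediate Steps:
j = 36 (j = 6*6 = 36)
b(j)*U = (-25 - 1*36)*11 = (-25 - 36)*11 = -61*11 = -671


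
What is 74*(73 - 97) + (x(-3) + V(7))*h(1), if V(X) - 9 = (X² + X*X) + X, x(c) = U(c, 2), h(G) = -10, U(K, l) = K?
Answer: -2886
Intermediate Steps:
x(c) = c
V(X) = 9 + X + 2*X² (V(X) = 9 + ((X² + X*X) + X) = 9 + ((X² + X²) + X) = 9 + (2*X² + X) = 9 + (X + 2*X²) = 9 + X + 2*X²)
74*(73 - 97) + (x(-3) + V(7))*h(1) = 74*(73 - 97) + (-3 + (9 + 7 + 2*7²))*(-10) = 74*(-24) + (-3 + (9 + 7 + 2*49))*(-10) = -1776 + (-3 + (9 + 7 + 98))*(-10) = -1776 + (-3 + 114)*(-10) = -1776 + 111*(-10) = -1776 - 1110 = -2886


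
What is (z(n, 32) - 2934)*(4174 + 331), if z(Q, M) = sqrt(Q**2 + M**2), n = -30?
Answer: -13217670 + 9010*sqrt(481) ≈ -1.3020e+7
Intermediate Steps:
z(Q, M) = sqrt(M**2 + Q**2)
(z(n, 32) - 2934)*(4174 + 331) = (sqrt(32**2 + (-30)**2) - 2934)*(4174 + 331) = (sqrt(1024 + 900) - 2934)*4505 = (sqrt(1924) - 2934)*4505 = (2*sqrt(481) - 2934)*4505 = (-2934 + 2*sqrt(481))*4505 = -13217670 + 9010*sqrt(481)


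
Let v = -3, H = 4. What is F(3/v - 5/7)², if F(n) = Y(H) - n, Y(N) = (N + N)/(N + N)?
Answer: 361/49 ≈ 7.3673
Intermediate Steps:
Y(N) = 1 (Y(N) = (2*N)/((2*N)) = (2*N)*(1/(2*N)) = 1)
F(n) = 1 - n
F(3/v - 5/7)² = (1 - (3/(-3) - 5/7))² = (1 - (3*(-⅓) - 5*⅐))² = (1 - (-1 - 5/7))² = (1 - 1*(-12/7))² = (1 + 12/7)² = (19/7)² = 361/49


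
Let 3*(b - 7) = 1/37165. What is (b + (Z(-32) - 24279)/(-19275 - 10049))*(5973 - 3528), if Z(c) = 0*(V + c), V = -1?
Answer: 4171719650507/217965292 ≈ 19139.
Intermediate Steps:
b = 780466/111495 (b = 7 + (1/3)/37165 = 7 + (1/3)*(1/37165) = 7 + 1/111495 = 780466/111495 ≈ 7.0000)
Z(c) = 0 (Z(c) = 0*(-1 + c) = 0)
(b + (Z(-32) - 24279)/(-19275 - 10049))*(5973 - 3528) = (780466/111495 + (0 - 24279)/(-19275 - 10049))*(5973 - 3528) = (780466/111495 - 24279/(-29324))*2445 = (780466/111495 - 24279*(-1/29324))*2445 = (780466/111495 + 24279/29324)*2445 = (25593372089/3269479380)*2445 = 4171719650507/217965292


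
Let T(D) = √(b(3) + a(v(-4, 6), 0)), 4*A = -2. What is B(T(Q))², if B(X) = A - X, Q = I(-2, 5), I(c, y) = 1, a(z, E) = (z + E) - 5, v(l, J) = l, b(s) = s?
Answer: -23/4 + I*√6 ≈ -5.75 + 2.4495*I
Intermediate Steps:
A = -½ (A = (¼)*(-2) = -½ ≈ -0.50000)
a(z, E) = -5 + E + z (a(z, E) = (E + z) - 5 = -5 + E + z)
Q = 1
T(D) = I*√6 (T(D) = √(3 + (-5 + 0 - 4)) = √(3 - 9) = √(-6) = I*√6)
B(X) = -½ - X
B(T(Q))² = (-½ - I*√6)²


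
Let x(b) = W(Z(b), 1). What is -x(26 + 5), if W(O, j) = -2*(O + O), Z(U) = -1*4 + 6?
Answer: 8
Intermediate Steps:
Z(U) = 2 (Z(U) = -4 + 6 = 2)
W(O, j) = -4*O
x(b) = -8 (x(b) = -4*2 = -8)
-x(26 + 5) = -1*(-8) = 8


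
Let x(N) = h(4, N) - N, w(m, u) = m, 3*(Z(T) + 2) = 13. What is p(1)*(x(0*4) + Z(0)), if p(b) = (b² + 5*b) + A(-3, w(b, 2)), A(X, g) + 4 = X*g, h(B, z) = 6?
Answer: -25/3 ≈ -8.3333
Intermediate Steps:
Z(T) = 7/3 (Z(T) = -2 + (⅓)*13 = -2 + 13/3 = 7/3)
A(X, g) = -4 + X*g
x(N) = 6 - N
p(b) = -4 + b² + 2*b (p(b) = (b² + 5*b) + (-4 - 3*b) = -4 + b² + 2*b)
p(1)*(x(0*4) + Z(0)) = (-4 + 1² + 2*1)*((6 - 0*4) + 7/3) = (-4 + 1 + 2)*((6 - 1*0) + 7/3) = -((6 + 0) + 7/3) = -(6 + 7/3) = -1*25/3 = -25/3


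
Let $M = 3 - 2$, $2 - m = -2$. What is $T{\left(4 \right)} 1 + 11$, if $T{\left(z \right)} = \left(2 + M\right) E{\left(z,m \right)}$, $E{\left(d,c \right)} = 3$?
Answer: $20$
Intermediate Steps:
$m = 4$ ($m = 2 - -2 = 2 + 2 = 4$)
$M = 1$ ($M = 3 - 2 = 1$)
$T{\left(z \right)} = 9$ ($T{\left(z \right)} = \left(2 + 1\right) 3 = 3 \cdot 3 = 9$)
$T{\left(4 \right)} 1 + 11 = 9 \cdot 1 + 11 = 9 + 11 = 20$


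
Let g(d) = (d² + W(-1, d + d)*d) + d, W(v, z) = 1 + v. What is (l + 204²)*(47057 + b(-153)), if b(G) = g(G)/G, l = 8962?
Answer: 2372361090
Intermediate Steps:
g(d) = d + d² (g(d) = (d² + (1 - 1)*d) + d = (d² + 0*d) + d = (d² + 0) + d = d² + d = d + d²)
b(G) = 1 + G (b(G) = (G*(1 + G))/G = 1 + G)
(l + 204²)*(47057 + b(-153)) = (8962 + 204²)*(47057 + (1 - 153)) = (8962 + 41616)*(47057 - 152) = 50578*46905 = 2372361090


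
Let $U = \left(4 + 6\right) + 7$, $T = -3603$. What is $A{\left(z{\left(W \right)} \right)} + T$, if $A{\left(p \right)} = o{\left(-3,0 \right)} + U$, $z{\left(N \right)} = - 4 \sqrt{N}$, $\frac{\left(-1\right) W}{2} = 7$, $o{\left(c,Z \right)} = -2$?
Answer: $-3588$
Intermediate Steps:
$W = -14$ ($W = \left(-2\right) 7 = -14$)
$U = 17$ ($U = 10 + 7 = 17$)
$A{\left(p \right)} = 15$ ($A{\left(p \right)} = -2 + 17 = 15$)
$A{\left(z{\left(W \right)} \right)} + T = 15 - 3603 = -3588$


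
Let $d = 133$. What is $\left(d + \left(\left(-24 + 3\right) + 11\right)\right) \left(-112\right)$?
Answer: $-13776$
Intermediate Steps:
$\left(d + \left(\left(-24 + 3\right) + 11\right)\right) \left(-112\right) = \left(133 + \left(\left(-24 + 3\right) + 11\right)\right) \left(-112\right) = \left(133 + \left(-21 + 11\right)\right) \left(-112\right) = \left(133 - 10\right) \left(-112\right) = 123 \left(-112\right) = -13776$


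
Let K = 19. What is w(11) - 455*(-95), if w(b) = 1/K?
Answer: 821276/19 ≈ 43225.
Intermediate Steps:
w(b) = 1/19
w(11) - 455*(-95) = 1/19 - 455*(-95) = 1/19 + 43225 = 821276/19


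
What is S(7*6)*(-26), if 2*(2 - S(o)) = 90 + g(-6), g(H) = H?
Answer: 1040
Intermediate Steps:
S(o) = -40 (S(o) = 2 - (90 - 6)/2 = 2 - ½*84 = 2 - 42 = -40)
S(7*6)*(-26) = -40*(-26) = 1040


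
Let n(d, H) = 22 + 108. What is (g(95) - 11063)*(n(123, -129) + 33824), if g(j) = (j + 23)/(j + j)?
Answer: -35683141404/95 ≈ -3.7561e+8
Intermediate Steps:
g(j) = (23 + j)/(2*j) (g(j) = (23 + j)/((2*j)) = (23 + j)*(1/(2*j)) = (23 + j)/(2*j))
n(d, H) = 130
(g(95) - 11063)*(n(123, -129) + 33824) = ((½)*(23 + 95)/95 - 11063)*(130 + 33824) = ((½)*(1/95)*118 - 11063)*33954 = (59/95 - 11063)*33954 = -1050926/95*33954 = -35683141404/95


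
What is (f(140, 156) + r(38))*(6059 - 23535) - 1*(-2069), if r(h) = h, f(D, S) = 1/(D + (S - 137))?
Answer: -105278497/159 ≈ -6.6213e+5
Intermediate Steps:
f(D, S) = 1/(-137 + D + S) (f(D, S) = 1/(D + (-137 + S)) = 1/(-137 + D + S))
(f(140, 156) + r(38))*(6059 - 23535) - 1*(-2069) = (1/(-137 + 140 + 156) + 38)*(6059 - 23535) - 1*(-2069) = (1/159 + 38)*(-17476) + 2069 = (6043/159)*(-17476) + 2069 = -105607468/159 + 2069 = -105278497/159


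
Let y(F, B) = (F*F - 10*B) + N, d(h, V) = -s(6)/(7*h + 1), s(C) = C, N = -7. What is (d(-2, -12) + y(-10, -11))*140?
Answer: 370300/13 ≈ 28485.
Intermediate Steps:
d(h, V) = -6/(1 + 7*h) (d(h, V) = -6/(7*h + 1) = -6/(1 + 7*h))
y(F, B) = -7 + F² - 10*B (y(F, B) = (F*F - 10*B) - 7 = (F² - 10*B) - 7 = -7 + F² - 10*B)
(d(-2, -12) + y(-10, -11))*140 = (-6/(1 + 7*(-2)) + (-7 + (-10)² - 10*(-11)))*140 = (-6/(1 - 14) + (-7 + 100 + 110))*140 = (-6/(-13) + 203)*140 = (-6*(-1/13) + 203)*140 = (6/13 + 203)*140 = (2645/13)*140 = 370300/13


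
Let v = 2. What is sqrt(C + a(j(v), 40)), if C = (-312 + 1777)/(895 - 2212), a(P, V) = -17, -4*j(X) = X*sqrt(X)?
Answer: I*sqrt(31415718)/1317 ≈ 4.2559*I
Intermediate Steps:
j(X) = -X**(3/2)/4 (j(X) = -X*sqrt(X)/4 = -X**(3/2)/4)
C = -1465/1317 (C = 1465/(-1317) = 1465*(-1/1317) = -1465/1317 ≈ -1.1124)
sqrt(C + a(j(v), 40)) = sqrt(-1465/1317 - 17) = sqrt(-23854/1317) = I*sqrt(31415718)/1317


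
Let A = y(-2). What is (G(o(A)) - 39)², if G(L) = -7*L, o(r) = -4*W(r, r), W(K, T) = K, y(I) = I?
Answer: 9025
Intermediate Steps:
A = -2
o(r) = -4*r
(G(o(A)) - 39)² = (-(-28)*(-2) - 39)² = (-7*8 - 39)² = (-56 - 39)² = (-95)² = 9025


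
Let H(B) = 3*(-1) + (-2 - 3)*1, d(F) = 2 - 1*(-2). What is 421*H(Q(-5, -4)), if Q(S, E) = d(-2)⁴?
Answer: -3368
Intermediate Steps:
d(F) = 4 (d(F) = 2 + 2 = 4)
Q(S, E) = 256 (Q(S, E) = 4⁴ = 256)
H(B) = -8 (H(B) = -3 - 5*1 = -3 - 5 = -8)
421*H(Q(-5, -4)) = 421*(-8) = -3368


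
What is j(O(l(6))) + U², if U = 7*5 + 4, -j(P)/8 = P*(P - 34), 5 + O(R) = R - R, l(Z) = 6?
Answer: -39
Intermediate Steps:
O(R) = -5 (O(R) = -5 + (R - R) = -5 + 0 = -5)
j(P) = -8*P*(-34 + P) (j(P) = -8*P*(P - 34) = -8*P*(-34 + P))
U = 39 (U = 35 + 4 = 39)
j(O(l(6))) + U² = 8*(-5)*(34 - 1*(-5)) + 39² = 8*(-5)*(34 + 5) + 1521 = 8*(-5)*39 + 1521 = -1560 + 1521 = -39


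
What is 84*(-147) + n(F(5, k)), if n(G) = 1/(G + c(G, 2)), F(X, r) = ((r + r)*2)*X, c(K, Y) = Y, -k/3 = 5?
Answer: -3679705/298 ≈ -12348.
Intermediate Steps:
k = -15 (k = -3*5 = -15)
F(X, r) = 4*X*r (F(X, r) = ((2*r)*2)*X = (4*r)*X = 4*X*r)
n(G) = 1/(2 + G) (n(G) = 1/(G + 2) = 1/(2 + G))
84*(-147) + n(F(5, k)) = 84*(-147) + 1/(2 + 4*5*(-15)) = -12348 + 1/(2 - 300) = -12348 + 1/(-298) = -12348 - 1/298 = -3679705/298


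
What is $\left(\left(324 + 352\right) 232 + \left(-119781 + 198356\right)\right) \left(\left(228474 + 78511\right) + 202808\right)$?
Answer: $120008840751$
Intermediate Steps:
$\left(\left(324 + 352\right) 232 + \left(-119781 + 198356\right)\right) \left(\left(228474 + 78511\right) + 202808\right) = \left(676 \cdot 232 + 78575\right) \left(306985 + 202808\right) = \left(156832 + 78575\right) 509793 = 235407 \cdot 509793 = 120008840751$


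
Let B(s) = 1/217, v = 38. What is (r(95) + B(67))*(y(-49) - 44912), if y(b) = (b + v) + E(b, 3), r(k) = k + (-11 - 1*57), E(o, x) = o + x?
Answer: -263518340/217 ≈ -1.2144e+6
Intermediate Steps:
r(k) = -68 + k (r(k) = k + (-11 - 57) = k - 68 = -68 + k)
B(s) = 1/217
y(b) = 41 + 2*b (y(b) = (b + 38) + (b + 3) = (38 + b) + (3 + b) = 41 + 2*b)
(r(95) + B(67))*(y(-49) - 44912) = ((-68 + 95) + 1/217)*((41 + 2*(-49)) - 44912) = (27 + 1/217)*((41 - 98) - 44912) = 5860*(-57 - 44912)/217 = (5860/217)*(-44969) = -263518340/217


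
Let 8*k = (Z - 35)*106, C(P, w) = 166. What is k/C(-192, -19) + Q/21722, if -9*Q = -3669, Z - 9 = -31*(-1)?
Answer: 9040531/21635112 ≈ 0.41786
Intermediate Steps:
Z = 40 (Z = 9 - 31*(-1) = 9 + 31 = 40)
Q = 1223/3 (Q = -⅑*(-3669) = 1223/3 ≈ 407.67)
k = 265/4 (k = ((40 - 35)*106)/8 = (5*106)/8 = (⅛)*530 = 265/4 ≈ 66.250)
k/C(-192, -19) + Q/21722 = (265/4)/166 + (1223/3)/21722 = (265/4)*(1/166) + (1223/3)*(1/21722) = 265/664 + 1223/65166 = 9040531/21635112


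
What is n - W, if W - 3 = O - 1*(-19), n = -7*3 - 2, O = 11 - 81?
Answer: 25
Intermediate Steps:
O = -70
n = -23 (n = -21 - 2 = -23)
W = -48 (W = 3 + (-70 - 1*(-19)) = 3 + (-70 + 19) = 3 - 51 = -48)
n - W = -23 - 1*(-48) = -23 + 48 = 25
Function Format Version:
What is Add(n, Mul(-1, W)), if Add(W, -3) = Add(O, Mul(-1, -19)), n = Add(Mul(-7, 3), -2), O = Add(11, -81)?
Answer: 25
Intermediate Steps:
O = -70
n = -23 (n = Add(-21, -2) = -23)
W = -48 (W = Add(3, Add(-70, Mul(-1, -19))) = Add(3, Add(-70, 19)) = Add(3, -51) = -48)
Add(n, Mul(-1, W)) = Add(-23, Mul(-1, -48)) = Add(-23, 48) = 25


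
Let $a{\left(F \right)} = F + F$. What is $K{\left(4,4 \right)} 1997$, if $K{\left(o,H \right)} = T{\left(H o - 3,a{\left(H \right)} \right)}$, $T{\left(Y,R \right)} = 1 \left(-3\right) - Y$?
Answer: $-31952$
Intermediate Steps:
$a{\left(F \right)} = 2 F$
$T{\left(Y,R \right)} = -3 - Y$
$K{\left(o,H \right)} = - H o$ ($K{\left(o,H \right)} = -3 - \left(H o - 3\right) = -3 - \left(-3 + H o\right) = - H o$)
$K{\left(4,4 \right)} 1997 = \left(-1\right) 4 \cdot 4 \cdot 1997 = \left(-16\right) 1997 = -31952$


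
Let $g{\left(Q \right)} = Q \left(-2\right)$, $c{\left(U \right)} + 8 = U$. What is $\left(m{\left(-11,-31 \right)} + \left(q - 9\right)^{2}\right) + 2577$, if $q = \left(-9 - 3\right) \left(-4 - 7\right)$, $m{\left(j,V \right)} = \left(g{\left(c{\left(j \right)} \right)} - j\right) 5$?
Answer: $17951$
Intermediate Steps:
$c{\left(U \right)} = -8 + U$
$g{\left(Q \right)} = - 2 Q$
$m{\left(j,V \right)} = 80 - 15 j$ ($m{\left(j,V \right)} = \left(- 2 \left(-8 + j\right) - j\right) 5 = \left(\left(16 - 2 j\right) - j\right) 5 = \left(16 - 3 j\right) 5 = 80 - 15 j$)
$q = 132$ ($q = \left(-12\right) \left(-11\right) = 132$)
$\left(m{\left(-11,-31 \right)} + \left(q - 9\right)^{2}\right) + 2577 = \left(\left(80 - -165\right) + \left(132 - 9\right)^{2}\right) + 2577 = \left(\left(80 + 165\right) + 123^{2}\right) + 2577 = \left(245 + 15129\right) + 2577 = 15374 + 2577 = 17951$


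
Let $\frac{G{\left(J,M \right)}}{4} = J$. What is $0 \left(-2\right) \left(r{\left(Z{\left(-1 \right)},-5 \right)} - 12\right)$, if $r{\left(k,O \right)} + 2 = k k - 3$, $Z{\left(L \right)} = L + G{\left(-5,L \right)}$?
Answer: $0$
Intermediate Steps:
$G{\left(J,M \right)} = 4 J$
$Z{\left(L \right)} = -20 + L$ ($Z{\left(L \right)} = L + 4 \left(-5\right) = L - 20 = -20 + L$)
$r{\left(k,O \right)} = -5 + k^{2}$ ($r{\left(k,O \right)} = -2 + \left(k k - 3\right) = -2 + \left(k^{2} - 3\right) = -2 + \left(-3 + k^{2}\right) = -5 + k^{2}$)
$0 \left(-2\right) \left(r{\left(Z{\left(-1 \right)},-5 \right)} - 12\right) = 0 \left(-2\right) \left(\left(-5 + \left(-20 - 1\right)^{2}\right) - 12\right) = 0 \left(\left(-5 + \left(-21\right)^{2}\right) - 12\right) = 0 \left(\left(-5 + 441\right) - 12\right) = 0 \left(436 - 12\right) = 0 \cdot 424 = 0$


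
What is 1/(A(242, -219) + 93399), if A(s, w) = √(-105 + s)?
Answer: 93399/8723373064 - √137/8723373064 ≈ 1.0705e-5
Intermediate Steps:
1/(A(242, -219) + 93399) = 1/(√(-105 + 242) + 93399) = 1/(√137 + 93399) = 1/(93399 + √137)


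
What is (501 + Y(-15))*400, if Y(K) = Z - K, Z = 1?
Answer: 206800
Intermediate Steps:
Y(K) = 1 - K
(501 + Y(-15))*400 = (501 + (1 - 1*(-15)))*400 = (501 + (1 + 15))*400 = (501 + 16)*400 = 517*400 = 206800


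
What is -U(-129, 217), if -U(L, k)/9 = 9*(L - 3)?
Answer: -10692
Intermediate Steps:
U(L, k) = 243 - 81*L (U(L, k) = -81*(L - 3) = -81*(-3 + L) = -9*(-27 + 9*L) = 243 - 81*L)
-U(-129, 217) = -(243 - 81*(-129)) = -(243 + 10449) = -1*10692 = -10692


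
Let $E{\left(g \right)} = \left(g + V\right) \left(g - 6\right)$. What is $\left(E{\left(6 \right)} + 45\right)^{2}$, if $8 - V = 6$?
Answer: $2025$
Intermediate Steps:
$V = 2$ ($V = 8 - 6 = 2$)
$E{\left(g \right)} = \left(-6 + g\right) \left(2 + g\right)$ ($E{\left(g \right)} = \left(g + 2\right) \left(g - 6\right) = \left(2 + g\right) \left(-6 + g\right) = \left(-6 + g\right) \left(2 + g\right)$)
$\left(E{\left(6 \right)} + 45\right)^{2} = \left(\left(-12 + 6^{2} - 24\right) + 45\right)^{2} = \left(\left(-12 + 36 - 24\right) + 45\right)^{2} = \left(0 + 45\right)^{2} = 45^{2} = 2025$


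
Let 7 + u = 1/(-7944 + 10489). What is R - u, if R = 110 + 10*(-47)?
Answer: -898386/2545 ≈ -353.00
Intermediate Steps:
u = -17814/2545 (u = -7 + 1/(-7944 + 10489) = -7 + 1/2545 = -17814/2545 ≈ -6.9996)
R = -360 (R = 110 - 470 = -360)
R - u = -360 - 1*(-17814/2545) = -360 + 17814/2545 = -898386/2545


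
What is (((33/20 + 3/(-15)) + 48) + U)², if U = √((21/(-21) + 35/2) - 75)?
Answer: 954721/400 + 2967*I*√26/20 ≈ 2386.8 + 756.44*I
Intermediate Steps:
U = 3*I*√26/2 (U = √((21*(-1/21) + 35*(½)) - 75) = √((-1 + 35/2) - 75) = √(33/2 - 75) = √(-117/2) = 3*I*√26/2 ≈ 7.6485*I)
(((33/20 + 3/(-15)) + 48) + U)² = (((33/20 + 3/(-15)) + 48) + 3*I*√26/2)² = (((33*(1/20) + 3*(-1/15)) + 48) + 3*I*√26/2)² = (((33/20 - ⅕) + 48) + 3*I*√26/2)² = ((29/20 + 48) + 3*I*√26/2)² = (989/20 + 3*I*√26/2)²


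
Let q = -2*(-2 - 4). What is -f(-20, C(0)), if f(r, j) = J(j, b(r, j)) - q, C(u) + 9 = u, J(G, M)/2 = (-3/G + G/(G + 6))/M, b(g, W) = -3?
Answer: 128/9 ≈ 14.222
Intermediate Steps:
q = 12 (q = -2*(-6) = 12)
J(G, M) = 2*(-3/G + G/(6 + G))/M (J(G, M) = 2*((-3/G + G/(G + 6))/M) = 2*((-3/G + G/(6 + G))/M) = 2*(-3/G + G/(6 + G))/M)
C(u) = -9 + u
f(r, j) = -12 - 2*(-18 + j² - 3*j)/(3*j*(6 + j)) (f(r, j) = 2*(-18 + j² - 3*j)/(j*(-3)*(6 + j)) - 1*12 = 2*(-⅓)*(-18 + j² - 3*j)/(j*(6 + j)) - 12 = -2*(-18 + j² - 3*j)/(3*j*(6 + j)) - 12 = -12 - 2*(-18 + j² - 3*j)/(3*j*(6 + j)))
-f(-20, C(0)) = -2*(18 - 105*(-9 + 0) - 19*(-9 + 0)²)/(3*(-9 + 0)*(6 + (-9 + 0))) = -2*(18 - 105*(-9) - 19*(-9)²)/(3*(-9)*(6 - 9)) = -2*(-1)*(18 + 945 - 19*81)/(3*9*(-3)) = -2*(-1)*(-1)*(18 + 945 - 1539)/(3*9*3) = -2*(-1)*(-1)*(-576)/(3*9*3) = -1*(-128/9) = 128/9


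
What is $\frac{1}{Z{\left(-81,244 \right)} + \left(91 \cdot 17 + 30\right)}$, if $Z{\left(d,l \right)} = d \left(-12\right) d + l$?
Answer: $- \frac{1}{76911} \approx -1.3002 \cdot 10^{-5}$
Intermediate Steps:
$Z{\left(d,l \right)} = l - 12 d^{2}$ ($Z{\left(d,l \right)} = - 12 d d + l = - 12 d^{2} + l = l - 12 d^{2}$)
$\frac{1}{Z{\left(-81,244 \right)} + \left(91 \cdot 17 + 30\right)} = \frac{1}{\left(244 - 12 \left(-81\right)^{2}\right) + \left(91 \cdot 17 + 30\right)} = \frac{1}{\left(244 - 78732\right) + \left(1547 + 30\right)} = \frac{1}{\left(244 - 78732\right) + 1577} = \frac{1}{-78488 + 1577} = \frac{1}{-76911} = - \frac{1}{76911}$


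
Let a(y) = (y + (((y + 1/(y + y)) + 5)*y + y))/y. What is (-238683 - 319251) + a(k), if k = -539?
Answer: -602026349/1078 ≈ -5.5847e+5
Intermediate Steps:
a(y) = (2*y + y*(5 + y + 1/(2*y)))/y (a(y) = (y + (((y + 1/(2*y)) + 5)*y + y))/y = (y + ((5 + y + 1/(2*y))*y + y))/y = (y + (y*(5 + y + 1/(2*y)) + y))/y = (y + (y + y*(5 + y + 1/(2*y))))/y = (2*y + y*(5 + y + 1/(2*y)))/y)
(-238683 - 319251) + a(k) = (-238683 - 319251) + (7 - 539 + (½)/(-539)) = -557934 + (7 - 539 + (½)*(-1/539)) = -557934 + (7 - 539 - 1/1078) = -557934 - 573497/1078 = -602026349/1078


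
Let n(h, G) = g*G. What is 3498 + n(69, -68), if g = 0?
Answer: 3498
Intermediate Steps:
n(h, G) = 0 (n(h, G) = 0*G = 0)
3498 + n(69, -68) = 3498 + 0 = 3498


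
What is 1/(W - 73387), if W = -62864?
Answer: -1/136251 ≈ -7.3394e-6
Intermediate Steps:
1/(W - 73387) = 1/(-62864 - 73387) = 1/(-136251) = -1/136251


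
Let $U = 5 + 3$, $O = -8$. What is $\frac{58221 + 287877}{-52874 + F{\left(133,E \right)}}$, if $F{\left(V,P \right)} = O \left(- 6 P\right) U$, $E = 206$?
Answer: $\frac{173049}{13115} \approx 13.195$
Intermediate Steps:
$U = 8$
$F{\left(V,P \right)} = 384 P$ ($F{\left(V,P \right)} = - 8 \left(- 6 P\right) 8 = 48 P 8 = 384 P$)
$\frac{58221 + 287877}{-52874 + F{\left(133,E \right)}} = \frac{58221 + 287877}{-52874 + 384 \cdot 206} = \frac{346098}{-52874 + 79104} = \frac{346098}{26230} = 346098 \cdot \frac{1}{26230} = \frac{173049}{13115}$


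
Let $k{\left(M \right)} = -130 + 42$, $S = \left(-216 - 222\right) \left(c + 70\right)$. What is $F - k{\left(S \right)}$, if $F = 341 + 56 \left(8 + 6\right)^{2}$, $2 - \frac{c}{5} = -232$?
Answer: $11405$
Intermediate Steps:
$c = 1170$ ($c = 10 - -1160 = 10 + 1160 = 1170$)
$S = -543120$ ($S = \left(-216 - 222\right) \left(1170 + 70\right) = \left(-438\right) 1240 = -543120$)
$F = 11317$ ($F = 341 + 56 \cdot 14^{2} = 341 + 56 \cdot 196 = 341 + 10976 = 11317$)
$k{\left(M \right)} = -88$
$F - k{\left(S \right)} = 11317 - -88 = 11317 + 88 = 11405$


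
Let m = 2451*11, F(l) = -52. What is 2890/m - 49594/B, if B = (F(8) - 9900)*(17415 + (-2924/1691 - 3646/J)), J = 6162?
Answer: 1308088374908398327/12170748042742204608 ≈ 0.10748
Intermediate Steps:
B = -902840995715456/5209971 (B = (-52 - 9900)*(17415 + (-2924/1691 - 3646/6162)) = -9952*(17415 + (-2924*1/1691 - 3646*1/6162)) = -9952*(17415 + (-2924/1691 - 1823/3081)) = -9952*(17415 - 12091537/5209971) = -9952*90719553428/5209971 = -902840995715456/5209971 ≈ -1.7329e+8)
m = 26961
2890/m - 49594/B = 2890/26961 - 49594/(-902840995715456/5209971) = 2890*(1/26961) - 49594*(-5209971/902840995715456) = 2890/26961 + 129191650887/451420497857728 = 1308088374908398327/12170748042742204608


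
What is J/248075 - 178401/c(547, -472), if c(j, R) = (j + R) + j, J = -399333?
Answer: -44505213201/154302650 ≈ -288.43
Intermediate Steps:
c(j, R) = R + 2*j (c(j, R) = (R + j) + j = R + 2*j)
J/248075 - 178401/c(547, -472) = -399333/248075 - 178401/(-472 + 2*547) = -399333*1/248075 - 178401/(-472 + 1094) = -399333/248075 - 178401/622 = -44505213201/154302650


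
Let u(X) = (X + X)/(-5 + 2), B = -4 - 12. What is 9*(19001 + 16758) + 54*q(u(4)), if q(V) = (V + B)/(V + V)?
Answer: 322020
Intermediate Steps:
B = -16
u(X) = -2*X/3 (u(X) = (2*X)/(-3) = (2*X)*(-⅓) = -2*X/3)
q(V) = (-16 + V)/(2*V) (q(V) = (V - 16)/(V + V) = (-16 + V)/((2*V)) = (-16 + V)*(1/(2*V)) = (-16 + V)/(2*V))
9*(19001 + 16758) + 54*q(u(4)) = 9*(19001 + 16758) + 54*((-16 - ⅔*4)/(2*((-⅔*4)))) = 9*35759 + 54*((-16 - 8/3)/(2*(-8/3))) = 321831 + 54*((½)*(-3/8)*(-56/3)) = 321831 + 54*(7/2) = 321831 + 189 = 322020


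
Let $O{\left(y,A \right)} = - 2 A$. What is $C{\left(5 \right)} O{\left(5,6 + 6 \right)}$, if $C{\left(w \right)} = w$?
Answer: $-120$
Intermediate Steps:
$C{\left(5 \right)} O{\left(5,6 + 6 \right)} = 5 \left(- 2 \left(6 + 6\right)\right) = 5 \left(\left(-2\right) 12\right) = 5 \left(-24\right) = -120$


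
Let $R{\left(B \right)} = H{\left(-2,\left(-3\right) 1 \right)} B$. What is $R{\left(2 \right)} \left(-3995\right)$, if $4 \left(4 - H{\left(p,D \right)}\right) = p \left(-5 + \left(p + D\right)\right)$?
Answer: $7990$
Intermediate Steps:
$H{\left(p,D \right)} = 4 - \frac{p \left(-5 + D + p\right)}{4}$ ($H{\left(p,D \right)} = 4 - \frac{p \left(-5 + \left(p + D\right)\right)}{4} = 4 - \frac{p \left(-5 + \left(D + p\right)\right)}{4} = 4 - \frac{p \left(-5 + D + p\right)}{4}$)
$R{\left(B \right)} = - B$ ($R{\left(B \right)} = \left(4 - \frac{\left(-2\right)^{2}}{4} + \frac{5}{4} \left(-2\right) - \frac{1}{4} \left(\left(-3\right) 1\right) \left(-2\right)\right) B = \left(4 - 1 - \frac{5}{2} - \left(- \frac{3}{4}\right) \left(-2\right)\right) B = \left(4 - 1 - \frac{5}{2} - \frac{3}{2}\right) B = - B$)
$R{\left(2 \right)} \left(-3995\right) = \left(-1\right) 2 \left(-3995\right) = \left(-2\right) \left(-3995\right) = 7990$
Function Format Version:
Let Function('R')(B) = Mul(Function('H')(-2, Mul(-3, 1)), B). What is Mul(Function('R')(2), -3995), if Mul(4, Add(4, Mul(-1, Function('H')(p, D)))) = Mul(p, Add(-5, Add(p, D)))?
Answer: 7990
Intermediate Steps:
Function('H')(p, D) = Add(4, Mul(Rational(-1, 4), p, Add(-5, D, p))) (Function('H')(p, D) = Add(4, Mul(Rational(-1, 4), Mul(p, Add(-5, Add(p, D))))) = Add(4, Mul(Rational(-1, 4), Mul(p, Add(-5, Add(D, p))))) = Add(4, Mul(Rational(-1, 4), Mul(p, Add(-5, D, p)))) = Add(4, Mul(Rational(-1, 4), p, Add(-5, D, p))))
Function('R')(B) = Mul(-1, B) (Function('R')(B) = Mul(Add(4, Mul(Rational(-1, 4), Pow(-2, 2)), Mul(Rational(5, 4), -2), Mul(Rational(-1, 4), Mul(-3, 1), -2)), B) = Mul(Add(4, Mul(Rational(-1, 4), 4), Rational(-5, 2), Mul(Rational(-1, 4), -3, -2)), B) = Mul(Add(4, -1, Rational(-5, 2), Rational(-3, 2)), B) = Mul(-1, B))
Mul(Function('R')(2), -3995) = Mul(Mul(-1, 2), -3995) = Mul(-2, -3995) = 7990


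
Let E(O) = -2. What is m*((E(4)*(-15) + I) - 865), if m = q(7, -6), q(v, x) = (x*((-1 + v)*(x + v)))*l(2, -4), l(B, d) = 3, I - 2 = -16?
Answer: 91692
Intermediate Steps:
I = -14 (I = 2 - 16 = -14)
q(v, x) = 3*x*(-1 + v)*(v + x) (q(v, x) = (x*((-1 + v)*(x + v)))*3 = (x*((-1 + v)*(v + x)))*3 = (x*(-1 + v)*(v + x))*3 = 3*x*(-1 + v)*(v + x))
m = -108 (m = 3*(-6)*(7² - 1*7 - 1*(-6) + 7*(-6)) = 3*(-6)*(49 - 7 + 6 - 42) = 3*(-6)*6 = -108)
m*((E(4)*(-15) + I) - 865) = -108*((-2*(-15) - 14) - 865) = -108*((30 - 14) - 865) = -108*(16 - 865) = -108*(-849) = 91692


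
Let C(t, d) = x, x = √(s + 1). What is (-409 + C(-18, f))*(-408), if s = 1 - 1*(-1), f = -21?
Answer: 166872 - 408*√3 ≈ 1.6617e+5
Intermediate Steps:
s = 2 (s = 1 + 1 = 2)
x = √3 (x = √(2 + 1) = √3 ≈ 1.7320)
C(t, d) = √3
(-409 + C(-18, f))*(-408) = (-409 + √3)*(-408) = 166872 - 408*√3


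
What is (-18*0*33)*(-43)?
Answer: 0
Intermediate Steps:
(-18*0*33)*(-43) = (0*33)*(-43) = 0*(-43) = 0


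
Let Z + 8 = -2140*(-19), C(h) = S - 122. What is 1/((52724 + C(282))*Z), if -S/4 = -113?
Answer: 1/2156751208 ≈ 4.6366e-10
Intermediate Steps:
S = 452 (S = -4*(-113) = 452)
C(h) = 330 (C(h) = 452 - 122 = 330)
Z = 40652 (Z = -8 - 2140*(-19) = -8 + 40660 = 40652)
1/((52724 + C(282))*Z) = 1/((52724 + 330)*40652) = (1/40652)/53054 = (1/53054)*(1/40652) = 1/2156751208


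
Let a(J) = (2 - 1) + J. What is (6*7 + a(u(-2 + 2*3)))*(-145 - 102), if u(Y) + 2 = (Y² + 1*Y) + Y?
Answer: -16055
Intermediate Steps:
u(Y) = -2 + Y² + 2*Y (u(Y) = -2 + ((Y² + 1*Y) + Y) = -2 + ((Y² + Y) + Y) = -2 + ((Y + Y²) + Y) = -2 + (Y² + 2*Y) = -2 + Y² + 2*Y)
a(J) = 1 + J
(6*7 + a(u(-2 + 2*3)))*(-145 - 102) = (6*7 + (1 + (-2 + (-2 + 2*3)² + 2*(-2 + 2*3))))*(-145 - 102) = (42 + (1 + (-2 + (-2 + 6)² + 2*(-2 + 6))))*(-247) = (42 + (1 + (-2 + 4² + 2*4)))*(-247) = (42 + (1 + (-2 + 16 + 8)))*(-247) = (42 + (1 + 22))*(-247) = (42 + 23)*(-247) = 65*(-247) = -16055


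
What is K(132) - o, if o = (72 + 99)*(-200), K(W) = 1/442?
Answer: 15116401/442 ≈ 34200.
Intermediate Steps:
K(W) = 1/442
o = -34200 (o = 171*(-200) = -34200)
K(132) - o = 1/442 - 1*(-34200) = 1/442 + 34200 = 15116401/442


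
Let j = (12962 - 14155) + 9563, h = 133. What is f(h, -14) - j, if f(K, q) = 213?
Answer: -8157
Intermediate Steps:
j = 8370 (j = -1193 + 9563 = 8370)
f(h, -14) - j = 213 - 1*8370 = 213 - 8370 = -8157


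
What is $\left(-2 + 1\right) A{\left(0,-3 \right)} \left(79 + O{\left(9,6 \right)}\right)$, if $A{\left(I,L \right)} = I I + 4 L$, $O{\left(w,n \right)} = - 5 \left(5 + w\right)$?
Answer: $108$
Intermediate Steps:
$O{\left(w,n \right)} = -25 - 5 w$
$A{\left(I,L \right)} = I^{2} + 4 L$
$\left(-2 + 1\right) A{\left(0,-3 \right)} \left(79 + O{\left(9,6 \right)}\right) = \left(-2 + 1\right) \left(0^{2} + 4 \left(-3\right)\right) \left(79 - 70\right) = - (0 - 12) \left(79 - 70\right) = \left(-1\right) \left(-12\right) \left(79 - 70\right) = 12 \cdot 9 = 108$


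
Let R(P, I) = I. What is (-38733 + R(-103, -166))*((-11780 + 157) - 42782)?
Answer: 2116300095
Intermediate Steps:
(-38733 + R(-103, -166))*((-11780 + 157) - 42782) = (-38733 - 166)*((-11780 + 157) - 42782) = -38899*(-11623 - 42782) = -38899*(-54405) = 2116300095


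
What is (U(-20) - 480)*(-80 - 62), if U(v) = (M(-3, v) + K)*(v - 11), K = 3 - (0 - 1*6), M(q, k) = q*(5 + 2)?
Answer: 15336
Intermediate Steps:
M(q, k) = 7*q (M(q, k) = q*7 = 7*q)
K = 9 (K = 3 - (0 - 6) = 3 - 1*(-6) = 3 + 6 = 9)
U(v) = 132 - 12*v (U(v) = (7*(-3) + 9)*(v - 11) = (-21 + 9)*(-11 + v) = -12*(-11 + v) = 132 - 12*v)
(U(-20) - 480)*(-80 - 62) = ((132 - 12*(-20)) - 480)*(-80 - 62) = ((132 + 240) - 480)*(-142) = (372 - 480)*(-142) = -108*(-142) = 15336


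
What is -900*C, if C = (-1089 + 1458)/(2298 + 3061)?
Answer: -332100/5359 ≈ -61.971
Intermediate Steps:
C = 369/5359 ≈ 0.068856
-900*C = -900*369/5359 = -332100/5359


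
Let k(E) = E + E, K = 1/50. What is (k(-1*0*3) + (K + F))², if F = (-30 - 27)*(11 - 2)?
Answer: 657871201/2500 ≈ 2.6315e+5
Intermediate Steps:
F = -513 (F = -57*9 = -513)
K = 1/50 ≈ 0.020000
k(E) = 2*E
(k(-1*0*3) + (K + F))² = (2*(-1*0*3) + (1/50 - 513))² = (2*(0*3) - 25649/50)² = (2*0 - 25649/50)² = (0 - 25649/50)² = (-25649/50)² = 657871201/2500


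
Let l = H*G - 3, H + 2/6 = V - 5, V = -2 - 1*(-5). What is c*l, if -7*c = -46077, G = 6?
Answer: -783309/7 ≈ -1.1190e+5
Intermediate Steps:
V = 3 (V = -2 + 5 = 3)
H = -7/3 (H = -1/3 + (3 - 5) = -1/3 - 2 = -7/3 ≈ -2.3333)
c = 46077/7 (c = -1/7*(-46077) = 46077/7 ≈ 6582.4)
l = -17 (l = -7/3*6 - 3 = -14 - 3 = -17)
c*l = (46077/7)*(-17) = -783309/7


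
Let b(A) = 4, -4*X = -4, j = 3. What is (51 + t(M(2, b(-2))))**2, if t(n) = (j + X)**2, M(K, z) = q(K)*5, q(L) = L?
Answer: 4489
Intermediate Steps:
X = 1 (X = -1/4*(-4) = 1)
M(K, z) = 5*K (M(K, z) = K*5 = 5*K)
t(n) = 16 (t(n) = (3 + 1)**2 = 4**2 = 16)
(51 + t(M(2, b(-2))))**2 = (51 + 16)**2 = 67**2 = 4489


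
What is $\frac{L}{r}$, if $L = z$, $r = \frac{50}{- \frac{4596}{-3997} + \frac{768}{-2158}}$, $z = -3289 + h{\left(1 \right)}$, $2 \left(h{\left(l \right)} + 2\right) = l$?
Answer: $- \frac{5633724279}{107819075} \approx -52.252$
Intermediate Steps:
$h{\left(l \right)} = -2 + \frac{l}{2}$
$z = - \frac{6581}{2}$ ($z = -3289 + \left(-2 + \frac{1}{2} \cdot 1\right) = -3289 + \left(-2 + \frac{1}{2}\right) = -3289 - \frac{3}{2} = - \frac{6581}{2} \approx -3290.5$)
$r = \frac{107819075}{1712118}$ ($r = \frac{50}{\left(-4596\right) \left(- \frac{1}{3997}\right) + 768 \left(- \frac{1}{2158}\right)} = \frac{50}{\frac{4596}{3997} - \frac{384}{1079}} = \frac{50}{\frac{3424236}{4312763}} = 50 \cdot \frac{4312763}{3424236} = \frac{107819075}{1712118} \approx 62.974$)
$L = - \frac{6581}{2} \approx -3290.5$
$\frac{L}{r} = - \frac{6581}{2 \cdot \frac{107819075}{1712118}} = \left(- \frac{6581}{2}\right) \frac{1712118}{107819075} = - \frac{5633724279}{107819075}$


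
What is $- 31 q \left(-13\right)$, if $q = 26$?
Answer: $10478$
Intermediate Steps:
$- 31 q \left(-13\right) = \left(-31\right) 26 \left(-13\right) = \left(-806\right) \left(-13\right) = 10478$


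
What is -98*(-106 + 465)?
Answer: -35182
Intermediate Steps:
-98*(-106 + 465) = -98*359 = -35182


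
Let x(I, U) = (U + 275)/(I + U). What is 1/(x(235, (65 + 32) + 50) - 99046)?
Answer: -191/18917575 ≈ -1.0096e-5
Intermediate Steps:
x(I, U) = (275 + U)/(I + U)
1/(x(235, (65 + 32) + 50) - 99046) = 1/((275 + ((65 + 32) + 50))/(235 + ((65 + 32) + 50)) - 99046) = 1/((275 + (97 + 50))/(235 + (97 + 50)) - 99046) = 1/((275 + 147)/(235 + 147) - 99046) = 1/(422/382 - 99046) = 1/((1/382)*422 - 99046) = 1/(211/191 - 99046) = 1/(-18917575/191) = -191/18917575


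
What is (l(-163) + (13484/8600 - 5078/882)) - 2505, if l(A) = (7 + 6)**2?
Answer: -2218850639/948150 ≈ -2340.2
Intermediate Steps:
l(A) = 169 (l(A) = 13**2 = 169)
(l(-163) + (13484/8600 - 5078/882)) - 2505 = (169 + (13484/8600 - 5078/882)) - 2505 = (169 + (13484*(1/8600) - 5078*1/882)) - 2505 = (169 + (3371/2150 - 2539/441)) - 2505 = (169 - 3972239/948150) - 2505 = 156265111/948150 - 2505 = -2218850639/948150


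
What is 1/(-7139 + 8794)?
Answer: 1/1655 ≈ 0.00060423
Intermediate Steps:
1/(-7139 + 8794) = 1/1655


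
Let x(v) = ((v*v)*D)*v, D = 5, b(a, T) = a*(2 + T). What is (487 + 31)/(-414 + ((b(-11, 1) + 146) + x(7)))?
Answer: 37/101 ≈ 0.36634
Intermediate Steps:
x(v) = 5*v³ (x(v) = ((v*v)*5)*v = (v²*5)*v = (5*v²)*v = 5*v³)
(487 + 31)/(-414 + ((b(-11, 1) + 146) + x(7))) = (487 + 31)/(-414 + ((-11*(2 + 1) + 146) + 5*7³)) = 518/(-414 + ((-11*3 + 146) + 5*343)) = 518/(-414 + ((-33 + 146) + 1715)) = 518/(-414 + (113 + 1715)) = 518/(-414 + 1828) = 518/1414 = 518*(1/1414) = 37/101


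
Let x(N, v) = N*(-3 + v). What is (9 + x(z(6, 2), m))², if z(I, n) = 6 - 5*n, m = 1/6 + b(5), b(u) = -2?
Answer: 7225/9 ≈ 802.78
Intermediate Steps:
m = -11/6 (m = 1/6 - 2 = ⅙ - 2 = -11/6 ≈ -1.8333)
(9 + x(z(6, 2), m))² = (9 + (6 - 5*2)*(-3 - 11/6))² = (9 + (6 - 10)*(-29/6))² = (9 - 4*(-29/6))² = (9 + 58/3)² = (85/3)² = 7225/9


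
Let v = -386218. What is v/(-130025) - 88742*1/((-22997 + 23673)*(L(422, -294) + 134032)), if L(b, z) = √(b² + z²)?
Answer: 20931413661542053/7049140088093025 + 44371*√66130/3035968813176 ≈ 2.9694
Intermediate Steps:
v/(-130025) - 88742*1/((-22997 + 23673)*(L(422, -294) + 134032)) = -386218/(-130025) - 88742*1/((-22997 + 23673)*(√(422² + (-294)²) + 134032)) = -386218*(-1/130025) - 88742*1/(676*(√(178084 + 86436) + 134032)) = 55174/18575 - 88742*1/(676*(√264520 + 134032)) = 55174/18575 - 88742*1/(676*(2*√66130 + 134032)) = 55174/18575 - 88742*1/(676*(134032 + 2*√66130)) = 55174/18575 - 88742/(90605632 + 1352*√66130)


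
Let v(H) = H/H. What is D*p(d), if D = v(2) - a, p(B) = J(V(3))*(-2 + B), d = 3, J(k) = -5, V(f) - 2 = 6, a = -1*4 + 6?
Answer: 5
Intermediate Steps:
a = 2 (a = -4 + 6 = 2)
V(f) = 8 (V(f) = 2 + 6 = 8)
p(B) = 10 - 5*B (p(B) = -5*(-2 + B) = 10 - 5*B)
v(H) = 1
D = -1 (D = 1 - 1*2 = 1 - 2 = -1)
D*p(d) = -(10 - 5*3) = -(10 - 15) = -1*(-5) = 5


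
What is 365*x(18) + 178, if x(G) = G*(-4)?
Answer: -26102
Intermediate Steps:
x(G) = -4*G
365*x(18) + 178 = 365*(-4*18) + 178 = 365*(-72) + 178 = -26280 + 178 = -26102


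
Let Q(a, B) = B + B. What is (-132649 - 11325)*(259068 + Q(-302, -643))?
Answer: -37113905668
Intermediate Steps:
Q(a, B) = 2*B
(-132649 - 11325)*(259068 + Q(-302, -643)) = (-132649 - 11325)*(259068 + 2*(-643)) = -143974*(259068 - 1286) = -143974*257782 = -37113905668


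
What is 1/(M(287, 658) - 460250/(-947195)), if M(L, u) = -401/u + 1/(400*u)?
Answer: -49860344800/6158266161 ≈ -8.0965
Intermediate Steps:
M(L, u) = -160399/(400*u) (M(L, u) = -401/u + 1/(400*u) = -160399/(400*u))
1/(M(287, 658) - 460250/(-947195)) = 1/(-160399/400/658 - 460250/(-947195)) = 1/(-160399/400*1/658 - 460250*(-1/947195)) = 1/(-160399/263200 + 92050/189439) = 1/(-6158266161/49860344800) = -49860344800/6158266161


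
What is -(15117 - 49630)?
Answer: 34513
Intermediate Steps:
-(15117 - 49630) = -1*(-34513) = 34513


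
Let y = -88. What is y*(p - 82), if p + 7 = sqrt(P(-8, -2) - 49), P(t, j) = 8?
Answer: 7832 - 88*I*sqrt(41) ≈ 7832.0 - 563.47*I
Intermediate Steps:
p = -7 + I*sqrt(41) (p = -7 + sqrt(8 - 49) = -7 + sqrt(-41) = -7 + I*sqrt(41) ≈ -7.0 + 6.4031*I)
y*(p - 82) = -88*((-7 + I*sqrt(41)) - 82) = -88*(-89 + I*sqrt(41)) = 7832 - 88*I*sqrt(41)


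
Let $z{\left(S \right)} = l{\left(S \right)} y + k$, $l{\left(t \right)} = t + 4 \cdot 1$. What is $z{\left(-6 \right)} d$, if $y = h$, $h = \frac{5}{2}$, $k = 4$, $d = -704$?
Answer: $704$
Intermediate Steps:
$h = \frac{5}{2}$ ($h = 5 \cdot \frac{1}{2} = \frac{5}{2} \approx 2.5$)
$y = \frac{5}{2} \approx 2.5$
$l{\left(t \right)} = 4 + t$ ($l{\left(t \right)} = t + 4 = 4 + t$)
$z{\left(S \right)} = 14 + \frac{5 S}{2}$ ($z{\left(S \right)} = \left(4 + S\right) \frac{5}{2} + 4 = \left(10 + \frac{5 S}{2}\right) + 4 = 14 + \frac{5 S}{2}$)
$z{\left(-6 \right)} d = \left(14 + \frac{5}{2} \left(-6\right)\right) \left(-704\right) = \left(14 - 15\right) \left(-704\right) = \left(-1\right) \left(-704\right) = 704$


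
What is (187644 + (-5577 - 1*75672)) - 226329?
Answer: -119934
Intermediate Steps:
(187644 + (-5577 - 1*75672)) - 226329 = (187644 + (-5577 - 75672)) - 226329 = (187644 - 81249) - 226329 = 106395 - 226329 = -119934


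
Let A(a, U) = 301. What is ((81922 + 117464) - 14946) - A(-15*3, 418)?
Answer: 184139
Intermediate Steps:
((81922 + 117464) - 14946) - A(-15*3, 418) = ((81922 + 117464) - 14946) - 1*301 = (199386 - 14946) - 301 = 184440 - 301 = 184139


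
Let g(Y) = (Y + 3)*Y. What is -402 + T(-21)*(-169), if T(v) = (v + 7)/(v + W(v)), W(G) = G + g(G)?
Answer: -9479/24 ≈ -394.96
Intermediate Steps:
g(Y) = Y*(3 + Y) (g(Y) = (3 + Y)*Y = Y*(3 + Y))
W(G) = G + G*(3 + G)
T(v) = (7 + v)/(v + v*(4 + v)) (T(v) = (v + 7)/(v + v*(4 + v)) = (7 + v)/(v + v*(4 + v)))
-402 + T(-21)*(-169) = -402 + ((7 - 21)/((-21)*(5 - 21)))*(-169) = -402 - 1/21*(-14)/(-16)*(-169) = -402 - 1/21*(-1/16)*(-14)*(-169) = -402 - 1/24*(-169) = -402 + 169/24 = -9479/24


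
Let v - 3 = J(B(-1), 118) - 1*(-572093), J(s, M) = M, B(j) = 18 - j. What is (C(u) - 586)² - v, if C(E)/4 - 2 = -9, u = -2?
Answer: -195218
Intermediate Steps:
C(E) = -28 (C(E) = 8 + 4*(-9) = 8 - 36 = -28)
v = 572214 (v = 3 + (118 - 1*(-572093)) = 3 + (118 + 572093) = 3 + 572211 = 572214)
(C(u) - 586)² - v = (-28 - 586)² - 1*572214 = (-614)² - 572214 = 376996 - 572214 = -195218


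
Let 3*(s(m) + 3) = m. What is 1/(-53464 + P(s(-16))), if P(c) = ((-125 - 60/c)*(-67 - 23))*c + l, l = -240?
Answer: -1/142054 ≈ -7.0396e-6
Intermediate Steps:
s(m) = -3 + m/3
P(c) = -240 + c*(11250 + 5400/c) (P(c) = ((-125 - 60/c)*(-67 - 23))*c - 240 = ((-125 - 60/c)*(-90))*c - 240 = (11250 + 5400/c)*c - 240 = c*(11250 + 5400/c) - 240 = -240 + c*(11250 + 5400/c))
1/(-53464 + P(s(-16))) = 1/(-53464 + (5160 + 11250*(-3 + (⅓)*(-16)))) = 1/(-53464 + (5160 + 11250*(-3 - 16/3))) = 1/(-53464 + (5160 + 11250*(-25/3))) = 1/(-53464 + (5160 - 93750)) = 1/(-53464 - 88590) = 1/(-142054) = -1/142054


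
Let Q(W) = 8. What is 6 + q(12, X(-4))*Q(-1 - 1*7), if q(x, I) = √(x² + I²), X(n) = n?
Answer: 6 + 32*√10 ≈ 107.19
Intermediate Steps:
q(x, I) = √(I² + x²)
6 + q(12, X(-4))*Q(-1 - 1*7) = 6 + √((-4)² + 12²)*8 = 6 + √(16 + 144)*8 = 6 + √160*8 = 6 + (4*√10)*8 = 6 + 32*√10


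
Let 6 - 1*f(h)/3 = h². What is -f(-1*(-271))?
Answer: 220305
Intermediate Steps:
f(h) = 18 - 3*h²
-f(-1*(-271)) = -(18 - 3*(-1*(-271))²) = -(18 - 3*271²) = -(18 - 3*73441) = -(18 - 220323) = -1*(-220305) = 220305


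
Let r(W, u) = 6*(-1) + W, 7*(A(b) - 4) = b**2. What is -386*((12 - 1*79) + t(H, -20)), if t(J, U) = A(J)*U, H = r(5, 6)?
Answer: 404914/7 ≈ 57845.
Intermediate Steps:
A(b) = 4 + b**2/7
r(W, u) = -6 + W
H = -1 (H = -6 + 5 = -1)
t(J, U) = U*(4 + J**2/7) (t(J, U) = (4 + J**2/7)*U = U*(4 + J**2/7))
-386*((12 - 1*79) + t(H, -20)) = -386*((12 - 1*79) + (1/7)*(-20)*(28 + (-1)**2)) = -386*((12 - 79) + (1/7)*(-20)*(28 + 1)) = -386*(-67 + (1/7)*(-20)*29) = -386*(-67 - 580/7) = -386*(-1049/7) = 404914/7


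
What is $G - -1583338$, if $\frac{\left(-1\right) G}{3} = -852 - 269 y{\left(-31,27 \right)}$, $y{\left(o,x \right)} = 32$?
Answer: $1611718$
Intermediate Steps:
$G = 28380$ ($G = - 3 \left(-852 - 8608\right) = \left(-3\right) \left(-9460\right) = 28380$)
$G - -1583338 = 28380 - -1583338 = 28380 + 1583338 = 1611718$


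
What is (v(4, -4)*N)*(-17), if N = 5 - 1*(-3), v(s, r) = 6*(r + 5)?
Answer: -816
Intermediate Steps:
v(s, r) = 30 + 6*r (v(s, r) = 6*(5 + r) = 30 + 6*r)
N = 8 (N = 5 + 3 = 8)
(v(4, -4)*N)*(-17) = ((30 + 6*(-4))*8)*(-17) = ((30 - 24)*8)*(-17) = (6*8)*(-17) = 48*(-17) = -816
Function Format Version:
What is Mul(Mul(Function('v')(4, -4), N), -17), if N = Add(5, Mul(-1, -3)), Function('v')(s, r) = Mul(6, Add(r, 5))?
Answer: -816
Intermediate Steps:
Function('v')(s, r) = Add(30, Mul(6, r)) (Function('v')(s, r) = Mul(6, Add(5, r)) = Add(30, Mul(6, r)))
N = 8 (N = Add(5, 3) = 8)
Mul(Mul(Function('v')(4, -4), N), -17) = Mul(Mul(Add(30, Mul(6, -4)), 8), -17) = Mul(Mul(Add(30, -24), 8), -17) = Mul(Mul(6, 8), -17) = Mul(48, -17) = -816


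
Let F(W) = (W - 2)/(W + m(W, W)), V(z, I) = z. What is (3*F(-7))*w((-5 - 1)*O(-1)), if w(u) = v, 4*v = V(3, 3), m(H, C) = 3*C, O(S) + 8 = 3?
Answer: 81/112 ≈ 0.72321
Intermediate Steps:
O(S) = -5 (O(S) = -8 + 3 = -5)
F(W) = (-2 + W)/(4*W) (F(W) = (W - 2)/(W + 3*W) = (-2 + W)/((4*W)) = (-2 + W)*(1/(4*W)) = (-2 + W)/(4*W))
v = ¾ (v = (¼)*3 = ¾ ≈ 0.75000)
w(u) = ¾
(3*F(-7))*w((-5 - 1)*O(-1)) = (3*((¼)*(-2 - 7)/(-7)))*(¾) = (3*((¼)*(-⅐)*(-9)))*(¾) = (3*(9/28))*(¾) = (27/28)*(¾) = 81/112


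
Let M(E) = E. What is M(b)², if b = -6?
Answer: 36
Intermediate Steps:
M(b)² = (-6)² = 36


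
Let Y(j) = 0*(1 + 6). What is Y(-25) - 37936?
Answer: -37936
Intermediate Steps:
Y(j) = 0 (Y(j) = 0*7 = 0)
Y(-25) - 37936 = 0 - 37936 = -37936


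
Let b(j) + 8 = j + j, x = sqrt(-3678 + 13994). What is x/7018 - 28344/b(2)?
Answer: 7086 + sqrt(2579)/3509 ≈ 7086.0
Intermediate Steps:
x = 2*sqrt(2579) (x = sqrt(10316) = 2*sqrt(2579) ≈ 101.57)
b(j) = -8 + 2*j (b(j) = -8 + (j + j) = -8 + 2*j)
x/7018 - 28344/b(2) = (2*sqrt(2579))/7018 - 28344/(-8 + 2*2) = (2*sqrt(2579))*(1/7018) - 28344/(-8 + 4) = sqrt(2579)/3509 - 28344/(-4) = sqrt(2579)/3509 - 28344*(-1/4) = sqrt(2579)/3509 + 7086 = 7086 + sqrt(2579)/3509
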